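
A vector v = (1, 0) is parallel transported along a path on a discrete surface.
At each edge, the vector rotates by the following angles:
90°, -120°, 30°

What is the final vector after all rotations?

Total rotation: 90° + (-120°) + 30° = 0°. Final vector: (1, 0)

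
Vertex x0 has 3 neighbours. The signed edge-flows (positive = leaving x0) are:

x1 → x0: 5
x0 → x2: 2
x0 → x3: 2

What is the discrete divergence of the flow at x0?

Divergence = sum of outgoing flows = (-5) + 2 + 2 = -1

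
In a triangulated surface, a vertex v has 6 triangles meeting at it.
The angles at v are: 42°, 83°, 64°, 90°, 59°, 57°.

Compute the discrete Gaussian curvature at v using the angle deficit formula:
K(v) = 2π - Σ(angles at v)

Sum of angles = 395°. K = 360° - 395° = -35° = -7π/36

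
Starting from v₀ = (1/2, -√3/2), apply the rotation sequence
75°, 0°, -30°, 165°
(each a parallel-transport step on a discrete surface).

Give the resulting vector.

Total rotation: 75° + 0° + (-30°) + 165° = 210° ≡ -150° (mod 360°). Final vector: (-0.8660, 0.5000)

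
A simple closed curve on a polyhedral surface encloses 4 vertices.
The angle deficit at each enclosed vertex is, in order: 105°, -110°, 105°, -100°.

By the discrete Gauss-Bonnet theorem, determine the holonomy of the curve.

Holonomy = total enclosed curvature = 105° + (-110°) + 105° + (-100°) = 0°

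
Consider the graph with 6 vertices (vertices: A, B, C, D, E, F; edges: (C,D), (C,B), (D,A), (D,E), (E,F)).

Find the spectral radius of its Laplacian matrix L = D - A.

Degrees: deg(A) = 1, deg(B) = 1, deg(C) = 2, deg(D) = 3, deg(E) = 2, deg(F) = 1.
L = D − A with rows/columns ordered (A, B, C, D, E, F):
  [ 1,  0,  0, -1,  0,  0]
  [ 0,  1, -1,  0,  0,  0]
  [ 0, -1,  2, -1,  0,  0]
  [-1,  0, -1,  3, -1,  0]
  [ 0,  0,  0, -1,  2, -1]
  [ 0,  0,  0,  0, -1,  1]
Characteristic polynomial: det(λI − L) = λ(λ² − 3λ + 1)(λ² − 5λ + 3)(λ − 2).
Roots: λ = 0; (λ² − 3λ + 1) = 0 ⇒ λ = (3 ± √5)/2 ≈ 0.382, 2.618; (λ² − 5λ + 3) = 0 ⇒ λ = (5 ± √13)/2 ≈ 0.6972, 4.3028; (λ − 2) = 0 ⇒ λ = 2.
(Check: the roots sum (with multiplicity) to 10, matching trace L = Σdeg = 2·5 = 10.)
Laplacian eigenvalues: [0.0, 0.382, 0.6972, 2.0, 2.618, 4.3028]. Largest eigenvalue (spectral radius) = 4.3028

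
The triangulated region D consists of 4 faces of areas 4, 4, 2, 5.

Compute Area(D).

4 + 4 + 2 + 5 = 15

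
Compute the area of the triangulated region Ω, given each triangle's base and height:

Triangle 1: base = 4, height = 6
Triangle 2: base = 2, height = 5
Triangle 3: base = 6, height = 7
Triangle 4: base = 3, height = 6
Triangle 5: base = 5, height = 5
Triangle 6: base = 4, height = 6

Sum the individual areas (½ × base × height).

(1/2)×4×6 + (1/2)×2×5 + (1/2)×6×7 + (1/2)×3×6 + (1/2)×5×5 + (1/2)×4×6 = 71.5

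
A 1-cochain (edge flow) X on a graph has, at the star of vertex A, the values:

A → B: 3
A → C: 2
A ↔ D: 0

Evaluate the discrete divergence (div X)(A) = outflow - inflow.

Divergence = sum of outgoing flows = 3 + 2 + 0 = 5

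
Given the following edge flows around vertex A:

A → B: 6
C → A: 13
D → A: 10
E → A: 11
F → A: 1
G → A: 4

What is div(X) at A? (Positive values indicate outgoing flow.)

Divergence = sum of outgoing flows = 6 + (-13) + (-10) + (-11) + (-1) + (-4) = -33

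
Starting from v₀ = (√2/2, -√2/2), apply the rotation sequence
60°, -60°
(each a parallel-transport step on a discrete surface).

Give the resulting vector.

Total rotation: 60° + (-60°) = 0°. Final vector: (0.7071, -0.7071)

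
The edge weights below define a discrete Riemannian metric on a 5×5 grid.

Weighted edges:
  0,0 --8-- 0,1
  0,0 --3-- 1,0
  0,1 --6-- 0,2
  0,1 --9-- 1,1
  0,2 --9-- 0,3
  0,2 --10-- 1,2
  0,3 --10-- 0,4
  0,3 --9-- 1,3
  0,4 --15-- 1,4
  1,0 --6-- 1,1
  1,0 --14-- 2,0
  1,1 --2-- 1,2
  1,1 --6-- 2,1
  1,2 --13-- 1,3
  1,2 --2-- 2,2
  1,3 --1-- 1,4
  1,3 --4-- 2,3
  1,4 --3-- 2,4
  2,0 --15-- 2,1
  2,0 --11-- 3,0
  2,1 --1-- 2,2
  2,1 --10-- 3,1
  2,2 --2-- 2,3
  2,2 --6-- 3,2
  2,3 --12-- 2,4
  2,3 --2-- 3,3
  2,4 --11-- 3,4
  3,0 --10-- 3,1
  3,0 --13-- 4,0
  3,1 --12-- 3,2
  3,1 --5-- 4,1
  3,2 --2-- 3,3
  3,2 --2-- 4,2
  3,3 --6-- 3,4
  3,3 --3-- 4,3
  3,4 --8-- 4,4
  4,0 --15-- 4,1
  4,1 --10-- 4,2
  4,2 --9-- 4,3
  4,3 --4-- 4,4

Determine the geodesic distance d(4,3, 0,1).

Shortest path: 4,3 → 3,3 → 2,3 → 2,2 → 1,2 → 1,1 → 0,1, total weight = 20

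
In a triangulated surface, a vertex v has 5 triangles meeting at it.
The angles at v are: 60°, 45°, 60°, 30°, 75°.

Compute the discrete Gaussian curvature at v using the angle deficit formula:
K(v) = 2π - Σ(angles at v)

Sum of angles = 270°. K = 360° - 270° = 90° = π/2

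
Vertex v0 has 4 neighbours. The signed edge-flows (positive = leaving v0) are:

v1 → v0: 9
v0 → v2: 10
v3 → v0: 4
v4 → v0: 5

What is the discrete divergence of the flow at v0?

Divergence = sum of outgoing flows = (-9) + 10 + (-4) + (-5) = -8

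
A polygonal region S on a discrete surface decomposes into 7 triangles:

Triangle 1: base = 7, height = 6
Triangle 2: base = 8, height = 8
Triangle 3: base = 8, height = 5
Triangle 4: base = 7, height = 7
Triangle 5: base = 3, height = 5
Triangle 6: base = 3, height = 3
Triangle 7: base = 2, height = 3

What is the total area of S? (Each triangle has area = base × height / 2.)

(1/2)×7×6 + (1/2)×8×8 + (1/2)×8×5 + (1/2)×7×7 + (1/2)×3×5 + (1/2)×3×3 + (1/2)×2×3 = 112.5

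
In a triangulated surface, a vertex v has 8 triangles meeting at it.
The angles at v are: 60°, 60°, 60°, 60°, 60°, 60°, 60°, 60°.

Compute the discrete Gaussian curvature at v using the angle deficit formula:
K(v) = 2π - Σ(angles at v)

Sum of angles = 480°. K = 360° - 480° = -120°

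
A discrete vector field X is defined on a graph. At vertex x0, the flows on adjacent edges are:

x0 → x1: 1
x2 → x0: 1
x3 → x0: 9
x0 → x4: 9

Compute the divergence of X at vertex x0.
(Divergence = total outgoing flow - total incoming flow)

Divergence = sum of outgoing flows = 1 + (-1) + (-9) + 9 = 0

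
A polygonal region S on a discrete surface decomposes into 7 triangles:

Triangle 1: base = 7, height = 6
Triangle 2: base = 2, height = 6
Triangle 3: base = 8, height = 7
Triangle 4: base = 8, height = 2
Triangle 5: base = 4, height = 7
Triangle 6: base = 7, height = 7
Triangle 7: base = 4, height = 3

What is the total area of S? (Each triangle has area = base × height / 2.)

(1/2)×7×6 + (1/2)×2×6 + (1/2)×8×7 + (1/2)×8×2 + (1/2)×4×7 + (1/2)×7×7 + (1/2)×4×3 = 107.5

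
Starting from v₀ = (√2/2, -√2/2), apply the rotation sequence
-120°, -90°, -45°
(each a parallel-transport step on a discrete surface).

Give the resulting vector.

Total rotation: (-120°) + (-90°) + (-45°) = -255° ≡ 105° (mod 360°). Final vector: (0.5000, 0.8660)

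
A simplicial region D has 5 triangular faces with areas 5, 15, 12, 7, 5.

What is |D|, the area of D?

5 + 15 + 12 + 7 + 5 = 44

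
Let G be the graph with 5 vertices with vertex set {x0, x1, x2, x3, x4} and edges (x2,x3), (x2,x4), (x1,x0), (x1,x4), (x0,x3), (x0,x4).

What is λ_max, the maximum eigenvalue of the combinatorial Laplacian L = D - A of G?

Degrees: deg(x0) = 3, deg(x1) = 2, deg(x2) = 2, deg(x3) = 2, deg(x4) = 3.
L = D − A with rows/columns ordered (x0, x1, x2, x3, x4):
  [ 3, -1,  0, -1, -1]
  [-1,  2,  0,  0, -1]
  [ 0,  0,  2, -1, -1]
  [-1,  0, -1,  2,  0]
  [-1, -1, -1,  0,  3]
Characteristic polynomial: det(λI − L) = λ(λ² − 5λ + 5)(λ² − 7λ + 11).
Roots: λ = 0; (λ² − 5λ + 5) = 0 ⇒ λ = (5 ± √5)/2 ≈ 1.382, 3.618; (λ² − 7λ + 11) = 0 ⇒ λ = (7 ± √5)/2 ≈ 2.382, 4.618.
(Check: the roots sum (with multiplicity) to 12, matching trace L = Σdeg = 2·6 = 12.)
Laplacian eigenvalues: [0.0, 1.382, 2.382, 3.618, 4.618]. Largest eigenvalue (spectral radius) = 4.618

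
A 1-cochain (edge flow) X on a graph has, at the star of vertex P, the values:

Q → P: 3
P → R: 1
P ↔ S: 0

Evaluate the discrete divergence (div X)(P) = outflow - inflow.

Divergence = sum of outgoing flows = (-3) + 1 + 0 = -2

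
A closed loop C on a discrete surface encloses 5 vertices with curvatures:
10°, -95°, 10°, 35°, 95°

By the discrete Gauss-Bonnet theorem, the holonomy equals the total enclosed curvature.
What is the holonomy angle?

Holonomy = total enclosed curvature = 10° + (-95°) + 10° + 35° + 95° = 55°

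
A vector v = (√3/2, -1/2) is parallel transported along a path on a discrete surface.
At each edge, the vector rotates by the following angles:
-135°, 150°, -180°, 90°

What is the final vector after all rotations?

Total rotation: (-135°) + 150° + (-180°) + 90° = -75°. Final vector: (-0.2588, -0.9659)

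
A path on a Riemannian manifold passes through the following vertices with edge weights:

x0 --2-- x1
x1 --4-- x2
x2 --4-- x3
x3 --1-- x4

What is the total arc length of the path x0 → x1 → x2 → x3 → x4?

Arc length = 2 + 4 + 4 + 1 = 11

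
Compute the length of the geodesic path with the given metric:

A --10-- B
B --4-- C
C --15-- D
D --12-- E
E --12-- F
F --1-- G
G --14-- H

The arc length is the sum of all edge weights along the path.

Arc length = 10 + 4 + 15 + 12 + 12 + 1 + 14 = 68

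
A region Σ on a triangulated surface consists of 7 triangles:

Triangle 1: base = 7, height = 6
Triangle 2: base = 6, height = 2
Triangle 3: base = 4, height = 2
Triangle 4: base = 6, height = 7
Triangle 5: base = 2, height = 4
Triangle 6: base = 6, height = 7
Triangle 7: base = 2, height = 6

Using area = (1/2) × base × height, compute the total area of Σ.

(1/2)×7×6 + (1/2)×6×2 + (1/2)×4×2 + (1/2)×6×7 + (1/2)×2×4 + (1/2)×6×7 + (1/2)×2×6 = 83.0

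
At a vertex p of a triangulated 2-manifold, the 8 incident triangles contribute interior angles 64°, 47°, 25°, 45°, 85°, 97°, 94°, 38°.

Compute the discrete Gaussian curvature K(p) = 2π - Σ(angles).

Sum of angles = 495°. K = 360° - 495° = -135° = -3π/4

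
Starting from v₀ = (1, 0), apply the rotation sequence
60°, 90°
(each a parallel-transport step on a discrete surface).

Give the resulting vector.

Total rotation: 60° + 90° = 150°. Final vector: (-0.8660, 0.5000)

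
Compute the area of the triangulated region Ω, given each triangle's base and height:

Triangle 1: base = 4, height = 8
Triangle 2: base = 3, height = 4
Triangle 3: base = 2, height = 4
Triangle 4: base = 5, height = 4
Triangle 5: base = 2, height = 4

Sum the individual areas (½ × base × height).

(1/2)×4×8 + (1/2)×3×4 + (1/2)×2×4 + (1/2)×5×4 + (1/2)×2×4 = 40.0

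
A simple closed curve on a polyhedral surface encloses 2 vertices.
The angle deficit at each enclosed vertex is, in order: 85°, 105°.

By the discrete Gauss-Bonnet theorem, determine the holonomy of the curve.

Holonomy = total enclosed curvature = 85° + 105° = 190°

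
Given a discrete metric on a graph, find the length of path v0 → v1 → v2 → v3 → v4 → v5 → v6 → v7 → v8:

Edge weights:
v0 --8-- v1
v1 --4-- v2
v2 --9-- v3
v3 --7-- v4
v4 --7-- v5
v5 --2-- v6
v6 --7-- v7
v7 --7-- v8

Arc length = 8 + 4 + 9 + 7 + 7 + 2 + 7 + 7 = 51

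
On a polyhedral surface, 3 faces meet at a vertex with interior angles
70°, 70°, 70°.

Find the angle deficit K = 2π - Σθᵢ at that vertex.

Sum of angles = 210°. K = 360° - 210° = 150°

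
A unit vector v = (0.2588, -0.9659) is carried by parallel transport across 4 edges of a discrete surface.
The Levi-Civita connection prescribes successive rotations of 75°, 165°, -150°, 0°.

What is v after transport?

Total rotation: 75° + 165° + (-150°) + 0° = 90°. Final vector: (0.9659, 0.2588)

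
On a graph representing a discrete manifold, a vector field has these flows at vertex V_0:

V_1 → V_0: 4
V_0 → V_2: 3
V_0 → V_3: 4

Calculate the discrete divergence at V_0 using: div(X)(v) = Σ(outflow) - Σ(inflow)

Divergence = sum of outgoing flows = (-4) + 3 + 4 = 3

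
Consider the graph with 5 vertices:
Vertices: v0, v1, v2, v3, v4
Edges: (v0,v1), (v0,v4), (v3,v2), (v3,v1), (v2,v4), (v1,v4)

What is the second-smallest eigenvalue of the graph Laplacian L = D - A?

Degrees: deg(v0) = 2, deg(v1) = 3, deg(v2) = 2, deg(v3) = 2, deg(v4) = 3.
L = D − A with rows/columns ordered (v0, v1, v2, v3, v4):
  [ 2, -1,  0,  0, -1]
  [-1,  3,  0, -1, -1]
  [ 0,  0,  2, -1, -1]
  [ 0, -1, -1,  2,  0]
  [-1, -1, -1,  0,  3]
Characteristic polynomial: det(λI − L) = λ(λ² − 5λ + 5)(λ² − 7λ + 11).
Roots: λ = 0; (λ² − 5λ + 5) = 0 ⇒ λ = (5 ± √5)/2 ≈ 1.382, 3.618; (λ² − 7λ + 11) = 0 ⇒ λ = (7 ± √5)/2 ≈ 2.382, 4.618.
(Check: the roots sum (with multiplicity) to 12, matching trace L = Σdeg = 2·6 = 12.)
Laplacian eigenvalues: [0.0, 1.382, 2.382, 3.618, 4.618]. Algebraic connectivity (smallest non-zero eigenvalue) = 1.382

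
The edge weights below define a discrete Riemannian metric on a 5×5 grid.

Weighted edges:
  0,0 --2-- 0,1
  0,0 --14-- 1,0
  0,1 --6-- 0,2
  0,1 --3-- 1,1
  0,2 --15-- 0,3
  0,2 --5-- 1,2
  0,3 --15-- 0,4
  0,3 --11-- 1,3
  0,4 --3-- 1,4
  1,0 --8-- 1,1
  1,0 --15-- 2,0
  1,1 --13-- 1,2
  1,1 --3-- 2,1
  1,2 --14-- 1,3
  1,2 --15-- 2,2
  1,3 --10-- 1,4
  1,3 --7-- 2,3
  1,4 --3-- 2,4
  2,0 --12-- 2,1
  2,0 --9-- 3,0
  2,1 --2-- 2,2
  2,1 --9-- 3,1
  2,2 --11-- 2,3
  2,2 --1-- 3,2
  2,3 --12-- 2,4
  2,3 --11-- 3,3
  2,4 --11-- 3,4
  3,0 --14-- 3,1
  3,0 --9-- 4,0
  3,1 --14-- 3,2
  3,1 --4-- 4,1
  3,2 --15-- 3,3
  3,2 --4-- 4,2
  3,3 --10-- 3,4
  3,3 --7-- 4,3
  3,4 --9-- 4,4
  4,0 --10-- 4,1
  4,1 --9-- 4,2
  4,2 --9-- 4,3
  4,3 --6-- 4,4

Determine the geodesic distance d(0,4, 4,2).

Shortest path: 0,4 → 1,4 → 2,4 → 2,3 → 2,2 → 3,2 → 4,2, total weight = 34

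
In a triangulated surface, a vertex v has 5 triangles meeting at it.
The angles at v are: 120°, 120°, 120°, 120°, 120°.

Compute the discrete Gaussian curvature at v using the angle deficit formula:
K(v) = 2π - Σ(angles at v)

Sum of angles = 600°. K = 360° - 600° = -240° = -4π/3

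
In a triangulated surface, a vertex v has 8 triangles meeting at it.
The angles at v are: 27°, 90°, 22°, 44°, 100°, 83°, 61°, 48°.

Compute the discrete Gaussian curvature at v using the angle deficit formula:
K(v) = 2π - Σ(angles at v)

Sum of angles = 475°. K = 360° - 475° = -115° = -23π/36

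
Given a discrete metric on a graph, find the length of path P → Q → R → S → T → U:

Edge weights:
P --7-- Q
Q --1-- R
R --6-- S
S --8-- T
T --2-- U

Arc length = 7 + 1 + 6 + 8 + 2 = 24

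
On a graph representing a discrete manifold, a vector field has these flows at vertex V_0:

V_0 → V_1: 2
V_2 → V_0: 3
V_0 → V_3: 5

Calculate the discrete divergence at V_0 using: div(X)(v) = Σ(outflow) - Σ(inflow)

Divergence = sum of outgoing flows = 2 + (-3) + 5 = 4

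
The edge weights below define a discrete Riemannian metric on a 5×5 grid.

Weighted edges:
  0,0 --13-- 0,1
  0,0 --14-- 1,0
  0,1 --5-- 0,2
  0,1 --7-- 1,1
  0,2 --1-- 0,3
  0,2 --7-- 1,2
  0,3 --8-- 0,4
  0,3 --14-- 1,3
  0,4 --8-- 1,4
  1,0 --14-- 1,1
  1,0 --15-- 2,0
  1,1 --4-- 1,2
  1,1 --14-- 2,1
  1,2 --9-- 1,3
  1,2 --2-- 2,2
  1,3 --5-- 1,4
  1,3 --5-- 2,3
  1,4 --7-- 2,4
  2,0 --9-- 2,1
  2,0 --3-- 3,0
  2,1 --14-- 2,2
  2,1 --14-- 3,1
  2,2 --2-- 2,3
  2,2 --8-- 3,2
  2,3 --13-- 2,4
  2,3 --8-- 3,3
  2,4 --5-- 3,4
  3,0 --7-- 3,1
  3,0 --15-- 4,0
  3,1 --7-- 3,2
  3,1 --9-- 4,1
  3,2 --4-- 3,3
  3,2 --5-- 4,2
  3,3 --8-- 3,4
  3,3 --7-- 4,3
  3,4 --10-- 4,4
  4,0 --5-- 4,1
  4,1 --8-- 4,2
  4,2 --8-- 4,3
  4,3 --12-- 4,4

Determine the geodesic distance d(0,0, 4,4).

Shortest path: 0,0 → 0,1 → 1,1 → 1,2 → 2,2 → 2,3 → 3,3 → 3,4 → 4,4, total weight = 54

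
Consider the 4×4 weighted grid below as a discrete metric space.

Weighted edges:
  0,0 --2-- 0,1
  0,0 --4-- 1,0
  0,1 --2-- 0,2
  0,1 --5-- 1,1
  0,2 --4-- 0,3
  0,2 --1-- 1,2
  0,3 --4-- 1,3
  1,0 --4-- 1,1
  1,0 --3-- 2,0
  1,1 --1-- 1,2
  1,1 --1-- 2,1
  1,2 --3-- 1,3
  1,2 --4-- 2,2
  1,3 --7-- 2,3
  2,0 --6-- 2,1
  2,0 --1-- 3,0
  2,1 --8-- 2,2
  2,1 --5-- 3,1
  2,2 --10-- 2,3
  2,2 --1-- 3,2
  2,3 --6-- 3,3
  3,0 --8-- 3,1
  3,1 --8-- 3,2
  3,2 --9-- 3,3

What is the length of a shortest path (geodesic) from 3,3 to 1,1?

Shortest path: 3,3 → 3,2 → 2,2 → 1,2 → 1,1, total weight = 15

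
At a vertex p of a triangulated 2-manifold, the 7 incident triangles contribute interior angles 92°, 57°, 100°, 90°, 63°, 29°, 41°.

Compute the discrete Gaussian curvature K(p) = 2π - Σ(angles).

Sum of angles = 472°. K = 360° - 472° = -112° = -28π/45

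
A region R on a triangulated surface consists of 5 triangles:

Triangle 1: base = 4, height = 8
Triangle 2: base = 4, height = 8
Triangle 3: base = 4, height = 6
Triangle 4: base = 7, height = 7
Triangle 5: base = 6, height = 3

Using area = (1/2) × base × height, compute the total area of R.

(1/2)×4×8 + (1/2)×4×8 + (1/2)×4×6 + (1/2)×7×7 + (1/2)×6×3 = 77.5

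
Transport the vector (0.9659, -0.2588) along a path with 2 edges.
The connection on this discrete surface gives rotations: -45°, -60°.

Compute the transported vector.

Total rotation: (-45°) + (-60°) = -105°. Final vector: (-0.5000, -0.8660)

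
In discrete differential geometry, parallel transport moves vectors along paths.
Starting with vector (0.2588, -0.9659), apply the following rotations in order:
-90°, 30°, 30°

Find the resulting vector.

Total rotation: (-90°) + 30° + 30° = -30°. Final vector: (-0.2588, -0.9659)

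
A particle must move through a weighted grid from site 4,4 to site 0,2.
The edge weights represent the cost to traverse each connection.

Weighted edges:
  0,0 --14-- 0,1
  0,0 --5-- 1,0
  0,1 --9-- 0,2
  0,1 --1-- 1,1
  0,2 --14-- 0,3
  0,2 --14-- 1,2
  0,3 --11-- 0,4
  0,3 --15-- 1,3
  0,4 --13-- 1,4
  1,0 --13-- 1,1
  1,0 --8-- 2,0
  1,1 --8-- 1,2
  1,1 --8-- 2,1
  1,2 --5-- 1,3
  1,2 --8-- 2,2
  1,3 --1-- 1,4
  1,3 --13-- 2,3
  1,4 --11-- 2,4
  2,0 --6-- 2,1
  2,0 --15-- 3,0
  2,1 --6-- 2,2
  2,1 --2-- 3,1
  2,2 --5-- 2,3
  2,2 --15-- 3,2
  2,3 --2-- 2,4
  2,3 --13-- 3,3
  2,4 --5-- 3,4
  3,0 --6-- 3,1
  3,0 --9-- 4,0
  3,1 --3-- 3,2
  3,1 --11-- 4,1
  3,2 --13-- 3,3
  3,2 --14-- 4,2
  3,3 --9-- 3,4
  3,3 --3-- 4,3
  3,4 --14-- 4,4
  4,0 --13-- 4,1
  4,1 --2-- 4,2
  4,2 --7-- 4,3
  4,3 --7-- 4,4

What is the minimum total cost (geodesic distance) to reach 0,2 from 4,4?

Shortest path: 4,4 → 4,3 → 3,3 → 3,2 → 3,1 → 2,1 → 1,1 → 0,1 → 0,2, total weight = 46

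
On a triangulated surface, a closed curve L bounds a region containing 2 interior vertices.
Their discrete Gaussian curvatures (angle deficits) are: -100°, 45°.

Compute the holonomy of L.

Holonomy = total enclosed curvature = (-100°) + 45° = -55°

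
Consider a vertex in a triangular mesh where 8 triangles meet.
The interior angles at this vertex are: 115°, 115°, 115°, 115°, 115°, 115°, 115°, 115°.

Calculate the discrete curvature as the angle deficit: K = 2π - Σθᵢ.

Sum of angles = 920°. K = 360° - 920° = -560°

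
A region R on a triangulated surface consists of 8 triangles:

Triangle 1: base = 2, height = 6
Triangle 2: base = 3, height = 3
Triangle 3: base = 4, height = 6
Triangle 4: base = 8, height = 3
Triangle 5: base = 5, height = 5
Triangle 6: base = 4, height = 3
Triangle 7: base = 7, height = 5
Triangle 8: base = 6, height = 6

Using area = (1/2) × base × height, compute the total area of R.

(1/2)×2×6 + (1/2)×3×3 + (1/2)×4×6 + (1/2)×8×3 + (1/2)×5×5 + (1/2)×4×3 + (1/2)×7×5 + (1/2)×6×6 = 88.5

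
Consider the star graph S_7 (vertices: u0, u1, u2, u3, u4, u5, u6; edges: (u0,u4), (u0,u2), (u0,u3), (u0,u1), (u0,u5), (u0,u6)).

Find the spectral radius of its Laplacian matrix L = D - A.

The star S_7 is the complete bipartite graph K_{1,6} (one hub of degree 6, 6 leaves of degree 1). The Laplacian spectrum of K_{p,q} is 0, p (multiplicity q−1), q (multiplicity p−1), p+q. With p = 1, q = 6: 0 once, 1 with multiplicity 5, and 7 once. (Check: trace L = sum of degrees = 12 = 5·1 + 7.)
Laplacian eigenvalues: [0.0, 1.0, 1.0, 1.0, 1.0, 1.0, 7.0]. Largest eigenvalue (spectral radius) = 7.0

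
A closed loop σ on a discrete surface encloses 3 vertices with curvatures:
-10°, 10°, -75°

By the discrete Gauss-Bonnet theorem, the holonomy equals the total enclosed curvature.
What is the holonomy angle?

Holonomy = total enclosed curvature = (-10°) + 10° + (-75°) = -75°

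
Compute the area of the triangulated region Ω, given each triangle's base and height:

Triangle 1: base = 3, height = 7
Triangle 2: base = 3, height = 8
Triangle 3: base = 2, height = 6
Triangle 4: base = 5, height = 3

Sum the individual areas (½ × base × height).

(1/2)×3×7 + (1/2)×3×8 + (1/2)×2×6 + (1/2)×5×3 = 36.0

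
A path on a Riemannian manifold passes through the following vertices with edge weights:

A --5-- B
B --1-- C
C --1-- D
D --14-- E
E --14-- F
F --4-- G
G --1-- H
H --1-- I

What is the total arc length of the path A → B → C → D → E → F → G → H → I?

Arc length = 5 + 1 + 1 + 14 + 14 + 4 + 1 + 1 = 41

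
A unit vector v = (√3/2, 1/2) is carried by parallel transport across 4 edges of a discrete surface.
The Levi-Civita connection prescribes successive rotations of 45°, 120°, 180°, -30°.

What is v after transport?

Total rotation: 45° + 120° + 180° + (-30°) = 315° ≡ -45° (mod 360°). Final vector: (0.9659, -0.2588)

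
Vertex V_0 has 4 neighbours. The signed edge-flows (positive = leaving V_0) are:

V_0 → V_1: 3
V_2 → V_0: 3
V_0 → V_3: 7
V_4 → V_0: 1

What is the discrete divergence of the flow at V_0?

Divergence = sum of outgoing flows = 3 + (-3) + 7 + (-1) = 6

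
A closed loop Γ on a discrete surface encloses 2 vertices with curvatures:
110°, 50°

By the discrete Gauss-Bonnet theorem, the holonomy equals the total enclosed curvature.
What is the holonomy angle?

Holonomy = total enclosed curvature = 110° + 50° = 160°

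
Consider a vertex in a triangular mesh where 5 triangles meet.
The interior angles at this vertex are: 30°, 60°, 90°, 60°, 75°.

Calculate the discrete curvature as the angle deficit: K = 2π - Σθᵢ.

Sum of angles = 315°. K = 360° - 315° = 45° = π/4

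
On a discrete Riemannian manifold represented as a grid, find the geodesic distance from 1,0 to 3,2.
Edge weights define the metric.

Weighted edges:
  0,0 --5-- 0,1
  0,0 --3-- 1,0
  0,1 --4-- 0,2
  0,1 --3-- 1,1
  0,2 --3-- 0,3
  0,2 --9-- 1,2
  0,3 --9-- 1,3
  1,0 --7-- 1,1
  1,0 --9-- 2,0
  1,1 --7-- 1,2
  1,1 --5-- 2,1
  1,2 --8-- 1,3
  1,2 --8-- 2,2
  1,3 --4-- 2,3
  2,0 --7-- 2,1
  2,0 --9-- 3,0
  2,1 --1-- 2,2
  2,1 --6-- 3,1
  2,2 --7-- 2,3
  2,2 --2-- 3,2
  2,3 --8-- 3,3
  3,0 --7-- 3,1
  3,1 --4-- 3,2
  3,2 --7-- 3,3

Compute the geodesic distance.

Shortest path: 1,0 → 1,1 → 2,1 → 2,2 → 3,2, total weight = 15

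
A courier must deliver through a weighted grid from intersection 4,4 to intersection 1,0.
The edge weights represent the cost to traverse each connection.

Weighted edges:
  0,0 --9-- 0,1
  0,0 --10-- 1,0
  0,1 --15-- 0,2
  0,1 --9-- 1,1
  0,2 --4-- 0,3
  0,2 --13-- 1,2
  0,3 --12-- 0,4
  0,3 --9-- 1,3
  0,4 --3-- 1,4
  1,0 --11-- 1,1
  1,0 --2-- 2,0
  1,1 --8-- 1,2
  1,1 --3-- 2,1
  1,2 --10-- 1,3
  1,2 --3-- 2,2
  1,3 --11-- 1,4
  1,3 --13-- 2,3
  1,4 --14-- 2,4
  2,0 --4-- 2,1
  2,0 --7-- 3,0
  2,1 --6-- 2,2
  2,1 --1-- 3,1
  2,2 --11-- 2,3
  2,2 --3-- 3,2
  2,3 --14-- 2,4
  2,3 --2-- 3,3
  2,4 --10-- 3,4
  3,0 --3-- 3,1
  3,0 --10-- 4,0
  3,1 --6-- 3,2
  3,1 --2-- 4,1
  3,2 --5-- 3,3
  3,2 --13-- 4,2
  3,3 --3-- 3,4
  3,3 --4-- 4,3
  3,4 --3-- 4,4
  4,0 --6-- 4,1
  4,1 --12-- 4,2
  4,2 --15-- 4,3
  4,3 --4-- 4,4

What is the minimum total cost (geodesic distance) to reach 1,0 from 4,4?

Shortest path: 4,4 → 3,4 → 3,3 → 3,2 → 3,1 → 2,1 → 2,0 → 1,0, total weight = 24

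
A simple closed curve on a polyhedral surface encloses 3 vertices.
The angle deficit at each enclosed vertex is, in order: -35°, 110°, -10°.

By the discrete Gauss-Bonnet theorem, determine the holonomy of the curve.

Holonomy = total enclosed curvature = (-35°) + 110° + (-10°) = 65°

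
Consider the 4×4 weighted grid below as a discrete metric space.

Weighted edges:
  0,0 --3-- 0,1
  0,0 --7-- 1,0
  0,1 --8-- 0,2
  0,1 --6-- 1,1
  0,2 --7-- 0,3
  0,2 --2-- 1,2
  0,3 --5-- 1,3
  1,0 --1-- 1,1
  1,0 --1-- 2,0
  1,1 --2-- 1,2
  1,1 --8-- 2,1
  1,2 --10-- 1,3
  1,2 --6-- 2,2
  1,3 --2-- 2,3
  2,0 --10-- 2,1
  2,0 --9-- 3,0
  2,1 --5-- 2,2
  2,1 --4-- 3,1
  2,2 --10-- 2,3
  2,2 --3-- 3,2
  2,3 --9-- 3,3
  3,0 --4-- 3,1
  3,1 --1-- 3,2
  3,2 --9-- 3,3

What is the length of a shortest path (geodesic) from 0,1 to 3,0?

Shortest path: 0,1 → 1,1 → 1,0 → 2,0 → 3,0, total weight = 17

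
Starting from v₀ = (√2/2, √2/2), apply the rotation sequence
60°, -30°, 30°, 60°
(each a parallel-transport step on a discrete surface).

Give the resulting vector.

Total rotation: 60° + (-30°) + 30° + 60° = 120°. Final vector: (-0.9659, 0.2588)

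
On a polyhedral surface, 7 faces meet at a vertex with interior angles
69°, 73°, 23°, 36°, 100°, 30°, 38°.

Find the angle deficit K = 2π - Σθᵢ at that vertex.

Sum of angles = 369°. K = 360° - 369° = -9° = -π/20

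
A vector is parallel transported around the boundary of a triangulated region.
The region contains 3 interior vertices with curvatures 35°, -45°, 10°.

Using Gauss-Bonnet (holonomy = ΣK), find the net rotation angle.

Holonomy = total enclosed curvature = 35° + (-45°) + 10° = 0°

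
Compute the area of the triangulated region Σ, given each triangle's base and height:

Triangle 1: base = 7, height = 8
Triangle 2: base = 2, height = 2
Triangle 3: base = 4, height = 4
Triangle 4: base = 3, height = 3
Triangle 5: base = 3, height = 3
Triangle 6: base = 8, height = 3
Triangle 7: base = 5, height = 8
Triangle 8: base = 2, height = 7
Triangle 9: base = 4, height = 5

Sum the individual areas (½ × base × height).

(1/2)×7×8 + (1/2)×2×2 + (1/2)×4×4 + (1/2)×3×3 + (1/2)×3×3 + (1/2)×8×3 + (1/2)×5×8 + (1/2)×2×7 + (1/2)×4×5 = 96.0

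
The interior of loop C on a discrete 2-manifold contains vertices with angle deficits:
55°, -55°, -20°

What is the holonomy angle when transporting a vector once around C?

Holonomy = total enclosed curvature = 55° + (-55°) + (-20°) = -20°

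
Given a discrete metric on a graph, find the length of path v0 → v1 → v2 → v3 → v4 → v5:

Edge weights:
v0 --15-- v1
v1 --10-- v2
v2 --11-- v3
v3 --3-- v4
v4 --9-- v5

Arc length = 15 + 10 + 11 + 3 + 9 = 48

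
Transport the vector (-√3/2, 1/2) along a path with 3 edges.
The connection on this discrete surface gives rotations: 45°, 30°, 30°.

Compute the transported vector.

Total rotation: 45° + 30° + 30° = 105°. Final vector: (-0.2588, -0.9659)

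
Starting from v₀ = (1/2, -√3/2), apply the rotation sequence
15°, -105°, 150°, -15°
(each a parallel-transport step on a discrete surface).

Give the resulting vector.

Total rotation: 15° + (-105°) + 150° + (-15°) = 45°. Final vector: (0.9659, -0.2588)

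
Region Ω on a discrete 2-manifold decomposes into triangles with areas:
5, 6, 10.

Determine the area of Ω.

5 + 6 + 10 = 21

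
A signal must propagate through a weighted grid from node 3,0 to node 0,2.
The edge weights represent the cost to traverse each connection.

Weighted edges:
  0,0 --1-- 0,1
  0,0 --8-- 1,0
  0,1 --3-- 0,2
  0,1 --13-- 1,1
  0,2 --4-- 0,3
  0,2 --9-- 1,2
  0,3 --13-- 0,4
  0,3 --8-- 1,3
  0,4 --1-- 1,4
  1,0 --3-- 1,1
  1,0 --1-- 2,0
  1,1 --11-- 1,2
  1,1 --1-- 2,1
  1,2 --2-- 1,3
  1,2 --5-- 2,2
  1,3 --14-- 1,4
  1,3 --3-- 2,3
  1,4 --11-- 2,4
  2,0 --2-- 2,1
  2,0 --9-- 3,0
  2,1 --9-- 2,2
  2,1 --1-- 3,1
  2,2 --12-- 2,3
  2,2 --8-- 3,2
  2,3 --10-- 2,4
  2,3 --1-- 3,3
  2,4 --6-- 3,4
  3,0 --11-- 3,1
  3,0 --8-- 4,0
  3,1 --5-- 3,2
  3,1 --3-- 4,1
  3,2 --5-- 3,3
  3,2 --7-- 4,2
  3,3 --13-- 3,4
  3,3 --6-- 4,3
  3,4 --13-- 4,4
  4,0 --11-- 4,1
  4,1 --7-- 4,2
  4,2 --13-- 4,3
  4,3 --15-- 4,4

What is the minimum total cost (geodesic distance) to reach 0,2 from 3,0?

Shortest path: 3,0 → 2,0 → 1,0 → 0,0 → 0,1 → 0,2, total weight = 22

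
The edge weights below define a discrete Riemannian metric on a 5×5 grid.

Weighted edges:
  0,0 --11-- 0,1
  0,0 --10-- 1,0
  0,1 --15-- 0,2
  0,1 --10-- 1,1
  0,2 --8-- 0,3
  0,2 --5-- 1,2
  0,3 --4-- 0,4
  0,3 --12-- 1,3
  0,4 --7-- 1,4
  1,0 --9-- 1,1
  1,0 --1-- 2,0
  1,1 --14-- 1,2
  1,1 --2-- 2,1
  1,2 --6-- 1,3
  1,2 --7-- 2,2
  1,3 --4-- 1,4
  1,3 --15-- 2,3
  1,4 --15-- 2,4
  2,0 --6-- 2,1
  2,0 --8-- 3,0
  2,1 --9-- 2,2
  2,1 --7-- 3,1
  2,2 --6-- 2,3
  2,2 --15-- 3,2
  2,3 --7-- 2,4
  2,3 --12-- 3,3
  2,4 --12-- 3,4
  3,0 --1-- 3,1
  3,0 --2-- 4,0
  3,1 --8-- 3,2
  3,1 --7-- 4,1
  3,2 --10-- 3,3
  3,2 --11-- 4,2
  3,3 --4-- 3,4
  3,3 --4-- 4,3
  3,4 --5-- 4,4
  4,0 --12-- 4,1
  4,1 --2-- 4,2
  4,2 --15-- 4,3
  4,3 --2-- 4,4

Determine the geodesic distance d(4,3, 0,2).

Shortest path: 4,3 → 3,3 → 2,3 → 2,2 → 1,2 → 0,2, total weight = 34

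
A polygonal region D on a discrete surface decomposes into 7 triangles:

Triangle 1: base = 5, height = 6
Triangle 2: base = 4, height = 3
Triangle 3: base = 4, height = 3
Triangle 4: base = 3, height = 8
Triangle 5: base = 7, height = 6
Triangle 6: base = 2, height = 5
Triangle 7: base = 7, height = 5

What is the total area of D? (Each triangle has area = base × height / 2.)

(1/2)×5×6 + (1/2)×4×3 + (1/2)×4×3 + (1/2)×3×8 + (1/2)×7×6 + (1/2)×2×5 + (1/2)×7×5 = 82.5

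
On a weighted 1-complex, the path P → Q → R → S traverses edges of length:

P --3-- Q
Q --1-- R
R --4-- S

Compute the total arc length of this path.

Arc length = 3 + 1 + 4 = 8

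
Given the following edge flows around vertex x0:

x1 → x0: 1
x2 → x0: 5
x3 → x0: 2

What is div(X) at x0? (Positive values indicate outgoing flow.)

Divergence = sum of outgoing flows = (-1) + (-5) + (-2) = -8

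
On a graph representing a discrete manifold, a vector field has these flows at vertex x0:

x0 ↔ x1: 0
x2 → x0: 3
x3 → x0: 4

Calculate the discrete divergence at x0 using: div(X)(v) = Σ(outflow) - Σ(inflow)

Divergence = sum of outgoing flows = 0 + (-3) + (-4) = -7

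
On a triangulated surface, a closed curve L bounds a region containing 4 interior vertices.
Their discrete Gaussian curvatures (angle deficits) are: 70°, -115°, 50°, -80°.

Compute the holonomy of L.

Holonomy = total enclosed curvature = 70° + (-115°) + 50° + (-80°) = -75°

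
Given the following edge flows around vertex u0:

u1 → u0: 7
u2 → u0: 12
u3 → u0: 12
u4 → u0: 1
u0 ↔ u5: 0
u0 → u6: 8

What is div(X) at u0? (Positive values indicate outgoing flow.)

Divergence = sum of outgoing flows = (-7) + (-12) + (-12) + (-1) + 0 + 8 = -24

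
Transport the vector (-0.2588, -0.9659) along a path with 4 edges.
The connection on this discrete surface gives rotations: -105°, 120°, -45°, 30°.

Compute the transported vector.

Total rotation: (-105°) + 120° + (-45°) + 30° = 0°. Final vector: (-0.2588, -0.9659)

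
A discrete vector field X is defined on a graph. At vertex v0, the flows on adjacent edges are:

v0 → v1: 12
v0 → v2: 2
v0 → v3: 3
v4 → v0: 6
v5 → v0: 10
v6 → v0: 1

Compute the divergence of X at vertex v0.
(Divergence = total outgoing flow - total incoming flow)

Divergence = sum of outgoing flows = 12 + 2 + 3 + (-6) + (-10) + (-1) = 0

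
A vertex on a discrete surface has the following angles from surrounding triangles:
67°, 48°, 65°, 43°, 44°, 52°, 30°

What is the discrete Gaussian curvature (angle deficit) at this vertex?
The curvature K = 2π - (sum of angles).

Sum of angles = 349°. K = 360° - 349° = 11° = 11π/180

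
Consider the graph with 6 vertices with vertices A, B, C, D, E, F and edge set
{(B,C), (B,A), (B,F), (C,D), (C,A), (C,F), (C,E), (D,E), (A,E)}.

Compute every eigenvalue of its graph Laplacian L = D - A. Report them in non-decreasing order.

Degrees: deg(A) = 3, deg(B) = 3, deg(C) = 5, deg(D) = 2, deg(E) = 3, deg(F) = 2.
L = D − A with rows/columns ordered (A, B, C, D, E, F):
  [ 3, -1, -1,  0, -1,  0]
  [-1,  3, -1,  0,  0, -1]
  [-1, -1,  5, -1, -1, -1]
  [ 0,  0, -1,  2, -1,  0]
  [-1,  0, -1, -1,  3,  0]
  [ 0, -1, -1,  0,  0,  2]
Characteristic polynomial: det(λI − L) = λ(λ² − 5λ + 5)(λ² − 7λ + 11)(λ − 6).
Roots: λ = 0; (λ² − 5λ + 5) = 0 ⇒ λ = (5 ± √5)/2 ≈ 1.382, 3.618; (λ² − 7λ + 11) = 0 ⇒ λ = (7 ± √5)/2 ≈ 2.382, 4.618; (λ − 6) = 0 ⇒ λ = 6.
(Check: the roots sum (with multiplicity) to 18, matching trace L = Σdeg = 2·9 = 18.)
Laplacian eigenvalues (increasing order): [0.0, 1.382, 2.382, 3.618, 4.618, 6.0]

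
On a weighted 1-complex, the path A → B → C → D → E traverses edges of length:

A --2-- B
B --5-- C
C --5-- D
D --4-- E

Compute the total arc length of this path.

Arc length = 2 + 5 + 5 + 4 = 16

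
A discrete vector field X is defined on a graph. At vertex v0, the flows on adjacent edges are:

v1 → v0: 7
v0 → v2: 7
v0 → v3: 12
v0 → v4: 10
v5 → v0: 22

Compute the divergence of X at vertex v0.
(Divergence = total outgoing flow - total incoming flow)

Divergence = sum of outgoing flows = (-7) + 7 + 12 + 10 + (-22) = 0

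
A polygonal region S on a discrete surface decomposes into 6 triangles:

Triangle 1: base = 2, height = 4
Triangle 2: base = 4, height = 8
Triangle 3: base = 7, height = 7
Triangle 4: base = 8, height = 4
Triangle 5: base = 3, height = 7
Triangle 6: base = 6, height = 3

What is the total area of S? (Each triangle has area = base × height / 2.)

(1/2)×2×4 + (1/2)×4×8 + (1/2)×7×7 + (1/2)×8×4 + (1/2)×3×7 + (1/2)×6×3 = 80.0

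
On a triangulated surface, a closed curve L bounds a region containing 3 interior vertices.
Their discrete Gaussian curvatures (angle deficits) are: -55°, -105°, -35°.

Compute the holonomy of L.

Holonomy = total enclosed curvature = (-55°) + (-105°) + (-35°) = -195°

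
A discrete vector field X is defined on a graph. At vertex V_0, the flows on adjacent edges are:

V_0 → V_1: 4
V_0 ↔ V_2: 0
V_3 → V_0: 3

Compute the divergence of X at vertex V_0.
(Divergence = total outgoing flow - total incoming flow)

Divergence = sum of outgoing flows = 4 + 0 + (-3) = 1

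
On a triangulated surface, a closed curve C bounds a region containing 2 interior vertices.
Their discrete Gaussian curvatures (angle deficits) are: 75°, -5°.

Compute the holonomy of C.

Holonomy = total enclosed curvature = 75° + (-5°) = 70°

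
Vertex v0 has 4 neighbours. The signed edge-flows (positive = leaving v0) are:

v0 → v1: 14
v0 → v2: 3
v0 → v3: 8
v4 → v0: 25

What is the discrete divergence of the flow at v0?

Divergence = sum of outgoing flows = 14 + 3 + 8 + (-25) = 0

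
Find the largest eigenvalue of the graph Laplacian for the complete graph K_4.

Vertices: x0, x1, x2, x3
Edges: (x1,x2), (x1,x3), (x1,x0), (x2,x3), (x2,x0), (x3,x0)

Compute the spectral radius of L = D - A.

For the complete graph K_n, L = nI − J (J = all-ones matrix). J has eigenvalues n (once, eigenvector 𝟙) and 0 (multiplicity n−1), so L has eigenvalues 0 (once) and n (multiplicity n−1). Here n = 4: eigenvalue 0 once and 4 with multiplicity 3.
Laplacian eigenvalues: [0.0, 4.0, 4.0, 4.0]. Largest eigenvalue (spectral radius) = 4.0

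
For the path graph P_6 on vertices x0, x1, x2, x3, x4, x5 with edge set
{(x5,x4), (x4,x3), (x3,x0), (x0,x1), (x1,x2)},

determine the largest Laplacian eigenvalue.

The path graph P_n has Laplacian eigenvalues λ_k = 2 − 2cos(kπ/n), k = 0, 1, …, n−1. Here n = 6:
k=0: 2 − 2cos(0) = 0.0; k=1: 2 − 2cos(π/6) = 0.2679; k=2: 2 − 2cos(π/3) = 1.0; k=3: 2 − 2cos(π/2) = 2.0; k=4: 2 − 2cos(2π/3) = 3.0; k=5: 2 − 2cos(5π/6) = 3.7321.
Laplacian eigenvalues: [0.0, 0.2679, 1.0, 2.0, 3.0, 3.7321]. Largest eigenvalue (spectral radius) = 3.7321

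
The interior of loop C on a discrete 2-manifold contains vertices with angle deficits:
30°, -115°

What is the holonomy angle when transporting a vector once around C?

Holonomy = total enclosed curvature = 30° + (-115°) = -85°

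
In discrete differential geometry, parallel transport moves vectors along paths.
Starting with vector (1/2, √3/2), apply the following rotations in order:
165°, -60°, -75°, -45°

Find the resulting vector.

Total rotation: 165° + (-60°) + (-75°) + (-45°) = -15°. Final vector: (0.7071, 0.7071)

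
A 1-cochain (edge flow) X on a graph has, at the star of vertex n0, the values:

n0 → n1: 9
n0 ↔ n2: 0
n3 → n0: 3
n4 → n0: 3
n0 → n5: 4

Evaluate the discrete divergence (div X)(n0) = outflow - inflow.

Divergence = sum of outgoing flows = 9 + 0 + (-3) + (-3) + 4 = 7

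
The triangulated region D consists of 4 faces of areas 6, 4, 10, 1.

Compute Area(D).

6 + 4 + 10 + 1 = 21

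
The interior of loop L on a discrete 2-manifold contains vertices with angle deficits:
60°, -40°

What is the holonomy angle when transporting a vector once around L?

Holonomy = total enclosed curvature = 60° + (-40°) = 20°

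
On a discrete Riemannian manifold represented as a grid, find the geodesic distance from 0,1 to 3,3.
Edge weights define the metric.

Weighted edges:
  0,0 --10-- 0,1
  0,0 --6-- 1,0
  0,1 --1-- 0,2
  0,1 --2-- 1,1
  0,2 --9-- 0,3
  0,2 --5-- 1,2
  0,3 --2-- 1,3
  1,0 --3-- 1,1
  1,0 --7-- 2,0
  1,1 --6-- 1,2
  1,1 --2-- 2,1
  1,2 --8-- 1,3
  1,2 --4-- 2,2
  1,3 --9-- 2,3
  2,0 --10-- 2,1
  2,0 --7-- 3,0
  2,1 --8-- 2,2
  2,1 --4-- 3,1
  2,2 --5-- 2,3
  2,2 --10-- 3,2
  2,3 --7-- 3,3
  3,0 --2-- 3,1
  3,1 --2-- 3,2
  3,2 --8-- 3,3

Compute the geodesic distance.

Shortest path: 0,1 → 1,1 → 2,1 → 3,1 → 3,2 → 3,3, total weight = 18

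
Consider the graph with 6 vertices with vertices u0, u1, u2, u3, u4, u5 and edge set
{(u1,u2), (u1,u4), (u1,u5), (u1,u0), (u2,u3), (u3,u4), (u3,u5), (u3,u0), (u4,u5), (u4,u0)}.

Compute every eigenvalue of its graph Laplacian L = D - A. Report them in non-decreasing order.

Degrees: deg(u0) = 3, deg(u1) = 4, deg(u2) = 2, deg(u3) = 4, deg(u4) = 4, deg(u5) = 3.
L = D − A with rows/columns ordered (u0, u1, u2, u3, u4, u5):
  [ 3, -1,  0, -1, -1,  0]
  [-1,  4, -1,  0, -1, -1]
  [ 0, -1,  2, -1,  0,  0]
  [-1,  0, -1,  4, -1, -1]
  [-1, -1,  0, -1,  4, -1]
  [ 0, -1,  0, -1, -1,  3]
Characteristic polynomial: det(λI − L) = λ(λ − 2)(λ − 3)(λ − 4)(λ − 5)(λ − 6).
Roots: λ = 0; (λ − 2) = 0 ⇒ λ = 2; (λ − 3) = 0 ⇒ λ = 3; (λ − 4) = 0 ⇒ λ = 4; (λ − 5) = 0 ⇒ λ = 5; (λ − 6) = 0 ⇒ λ = 6.
(Check: the roots sum (with multiplicity) to 20, matching trace L = Σdeg = 2·10 = 20.)
Laplacian eigenvalues (increasing order): [0.0, 2.0, 3.0, 4.0, 5.0, 6.0]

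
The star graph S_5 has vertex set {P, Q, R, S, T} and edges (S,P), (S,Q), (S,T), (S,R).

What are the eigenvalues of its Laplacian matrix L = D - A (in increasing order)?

The star S_5 is the complete bipartite graph K_{1,4} (one hub of degree 4, 4 leaves of degree 1). The Laplacian spectrum of K_{p,q} is 0, p (multiplicity q−1), q (multiplicity p−1), p+q. With p = 1, q = 4: 0 once, 1 with multiplicity 3, and 5 once. (Check: trace L = sum of degrees = 8 = 3·1 + 5.)
Laplacian eigenvalues (increasing order): [0.0, 1.0, 1.0, 1.0, 5.0]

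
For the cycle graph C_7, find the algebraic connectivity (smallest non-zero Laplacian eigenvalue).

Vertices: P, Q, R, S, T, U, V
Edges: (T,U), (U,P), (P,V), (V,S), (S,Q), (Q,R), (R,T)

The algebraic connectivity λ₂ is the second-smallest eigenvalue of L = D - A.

The cycle graph C_n has Laplacian eigenvalues λ_k = 2 − 2cos(2πk/n), k = 0, 1, …, n−1. Here n = 7:
k=0: 2 − 2cos(0) = 0.0; k=1: 2 − 2cos(2π/7) = 0.753; k=2: 2 − 2cos(4π/7) = 2.445; k=3: 2 − 2cos(6π/7) = 3.8019; k=4: 2 − 2cos(8π/7) = 3.8019; k=5: 2 − 2cos(10π/7) = 2.445; k=6: 2 − 2cos(12π/7) = 0.753.
Laplacian eigenvalues: [0.0, 0.753, 0.753, 2.445, 2.445, 3.8019, 3.8019]. Algebraic connectivity (smallest non-zero eigenvalue) = 0.753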